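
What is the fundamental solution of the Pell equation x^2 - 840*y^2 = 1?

(x, y) = (29, 1)

First expand sqrt(840) as a continued fraction. With x_i = (sqrt(840) + m_i)/d_i and (m_0, d_0) = (0, 1): a_0 = floor(sqrt(840)) = 28, since 28^2 = 784 <= 840 < 841 = 29^2.
Iterate m_{i+1} = d_i*a_i - m_i, d_{i+1} = (840 - m_{i+1}^2)/d_i, a_{i+1} = floor((a_0 + m_{i+1})/d_{i+1}):
  m_1 = 1*28 - 0 = 28, d_1 = (840 - 28^2)/1 = 56/1 = 56, a_1 = floor((28 + 28)/56) = 1.
  m_2 = 56*1 - 28 = 28, d_2 = (840 - 28^2)/56 = 56/56 = 1, a_2 = floor((28 + 28)/1) = 56.
  m_3 = 1*56 - 28 = 28, d_3 = (840 - 28^2)/1 = 56/1 = 56: (m_3, d_3) = (m_1, d_1) = (28, 56), so from here the quotients repeat a_1, a_2; the period length is 2.
So sqrt(840) = [28; (1, 56)] with period length k = 2.
k is even, so the fundamental solution of x^2 - 840y^2 = 1 is (p_{k-1}, q_{k-1}) = (p_1, q_1); compute convergents through index 1.
Convergents (p_i = a_i*p_{i-1} + p_{i-2}, q_i = a_i*q_{i-1} + q_{i-2} with p_{-2}=0, p_{-1}=1, q_{-2}=1, q_{-1}=0):
  i=0: a_0=28, p_0 = 28*1 + 0 = 28, q_0 = 28*0 + 1 = 1.
  i=1: a_1=1, p_1 = 1*28 + 1 = 29, q_1 = 1*1 + 0 = 1.
Check: 29^2 - 840*1^2 = 841 - 840 = 1, so (x, y) = (29, 1) solves the equation, and by the theorem it is the least positive solution.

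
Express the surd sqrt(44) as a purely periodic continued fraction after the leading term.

Write x_i = (sqrt(44) + m_i)/d_i with (m_0, d_0) = (0, 1). a_0 = floor(sqrt(44)) = 6, since 6^2 = 36 <= 44 < 49 = 7^2.
Iterate m_{i+1} = d_i*a_i - m_i, d_{i+1} = (44 - m_{i+1}^2)/d_i, a_{i+1} = floor((a_0 + m_{i+1})/d_{i+1}):
  m_1 = 1*6 - 0 = 6, d_1 = (44 - 6^2)/1 = 8/1 = 8, a_1 = floor((6 + 6)/8) = 1.
  m_2 = 8*1 - 6 = 2, d_2 = (44 - 2^2)/8 = 40/8 = 5, a_2 = floor((6 + 2)/5) = 1.
  m_3 = 5*1 - 2 = 3, d_3 = (44 - 3^2)/5 = 35/5 = 7, a_3 = floor((6 + 3)/7) = 1.
  m_4 = 7*1 - 3 = 4, d_4 = (44 - 4^2)/7 = 28/7 = 4, a_4 = floor((6 + 4)/4) = 2.
  m_5 = 4*2 - 4 = 4, d_5 = (44 - 4^2)/4 = 28/4 = 7, a_5 = floor((6 + 4)/7) = 1.
  m_6 = 7*1 - 4 = 3, d_6 = (44 - 3^2)/7 = 35/7 = 5, a_6 = floor((6 + 3)/5) = 1.
  m_7 = 5*1 - 3 = 2, d_7 = (44 - 2^2)/5 = 40/5 = 8, a_7 = floor((6 + 2)/8) = 1.
  m_8 = 8*1 - 2 = 6, d_8 = (44 - 6^2)/8 = 8/8 = 1, a_8 = floor((6 + 6)/1) = 12.
  m_9 = 1*12 - 6 = 6, d_9 = (44 - 6^2)/1 = 8/1 = 8: (m_9, d_9) = (m_1, d_1) = (6, 8), so from here the quotients repeat a_1, ..., a_8; the period length is 8.
Hence the expansion of sqrt(44) is a_0 = 6 followed by the repeating block 1, 1, 1, 2, 1, 1, 1, 12 (period 8).

[6; (1, 1, 1, 2, 1, 1, 1, 12)]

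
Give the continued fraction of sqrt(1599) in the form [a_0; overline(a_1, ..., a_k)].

[39; overline(1, 78)]

Write x_i = (sqrt(1599) + m_i)/d_i with (m_0, d_0) = (0, 1). a_0 = floor(sqrt(1599)) = 39, since 39^2 = 1521 <= 1599 < 1600 = 40^2.
Iterate m_{i+1} = d_i*a_i - m_i, d_{i+1} = (1599 - m_{i+1}^2)/d_i, a_{i+1} = floor((a_0 + m_{i+1})/d_{i+1}):
  m_1 = 1*39 - 0 = 39, d_1 = (1599 - 39^2)/1 = 78/1 = 78, a_1 = floor((39 + 39)/78) = 1.
  m_2 = 78*1 - 39 = 39, d_2 = (1599 - 39^2)/78 = 78/78 = 1, a_2 = floor((39 + 39)/1) = 78.
  m_3 = 1*78 - 39 = 39, d_3 = (1599 - 39^2)/1 = 78/1 = 78: (m_3, d_3) = (m_1, d_1) = (39, 78), so from here the quotients repeat a_1, a_2; the period length is 2.
Hence the expansion of sqrt(1599) is a_0 = 39 followed by the repeating block 1, 78 (period 2).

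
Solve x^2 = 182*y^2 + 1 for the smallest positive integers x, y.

(x, y) = (27, 2)

First expand sqrt(182) as a continued fraction. With x_i = (sqrt(182) + m_i)/d_i and (m_0, d_0) = (0, 1): a_0 = floor(sqrt(182)) = 13, since 13^2 = 169 <= 182 < 196 = 14^2.
Iterate m_{i+1} = d_i*a_i - m_i, d_{i+1} = (182 - m_{i+1}^2)/d_i, a_{i+1} = floor((a_0 + m_{i+1})/d_{i+1}):
  m_1 = 1*13 - 0 = 13, d_1 = (182 - 13^2)/1 = 13/1 = 13, a_1 = floor((13 + 13)/13) = 2.
  m_2 = 13*2 - 13 = 13, d_2 = (182 - 13^2)/13 = 13/13 = 1, a_2 = floor((13 + 13)/1) = 26.
  m_3 = 1*26 - 13 = 13, d_3 = (182 - 13^2)/1 = 13/1 = 13: (m_3, d_3) = (m_1, d_1) = (13, 13), so from here the quotients repeat a_1, a_2; the period length is 2.
So sqrt(182) = [13; (2, 26)] with period length k = 2.
k is even, so the fundamental solution of x^2 - 182y^2 = 1 is (p_{k-1}, q_{k-1}) = (p_1, q_1); compute convergents through index 1.
Convergents (p_i = a_i*p_{i-1} + p_{i-2}, q_i = a_i*q_{i-1} + q_{i-2} with p_{-2}=0, p_{-1}=1, q_{-2}=1, q_{-1}=0):
  i=0: a_0=13, p_0 = 13*1 + 0 = 13, q_0 = 13*0 + 1 = 1.
  i=1: a_1=2, p_1 = 2*13 + 1 = 27, q_1 = 2*1 + 0 = 2.
Check: 27^2 - 182*2^2 = 729 - 728 = 1, so (x, y) = (27, 2) solves the equation, and by the theorem it is the least positive solution.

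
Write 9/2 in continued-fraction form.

[4; 2]

Run the Euclidean algorithm on 9 and 2; the successive quotients are the partial quotients a_0, a_1, ... (each step inverts the fractional part left over by the previous one):
  9 = 4*2 + 1, so a_0 = 4.
  2 = 2*1 + 0, so a_1 = 2.
The remainder reaches 0 after 2 divisions, so the expansion has 2 partial quotients, read off in order.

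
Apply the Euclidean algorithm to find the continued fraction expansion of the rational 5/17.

[0; 3, 2, 2]

Run the Euclidean algorithm on 5 and 17; the successive quotients are the partial quotients a_0, a_1, ... (each step inverts the fractional part left over by the previous one):
  5 = 0*17 + 5, so a_0 = 0.
  17 = 3*5 + 2, so a_1 = 3.
  5 = 2*2 + 1, so a_2 = 2.
  2 = 2*1 + 0, so a_3 = 2.
The remainder reaches 0 after 4 divisions, so the expansion has 4 partial quotients, read off in order.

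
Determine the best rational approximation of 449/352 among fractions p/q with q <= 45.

37/29

Expand x = 449/352 as a continued fraction with the Euclidean algorithm:
  449 = 1*352 + 97, so a_0 = 1.
  352 = 3*97 + 61, so a_1 = 3.
  97 = 1*61 + 36, so a_2 = 1.
  61 = 1*36 + 25, so a_3 = 1.
  36 = 1*25 + 11, so a_4 = 1.
  25 = 2*11 + 3, so a_5 = 2.
  11 = 3*3 + 2, so a_6 = 3.
  3 = 1*2 + 1, so a_7 = 1.
  2 = 2*1 + 0, so a_8 = 2.
so x = [1; 3, 1, 1, 1, 2, 3, 1, 2].
Convergents (p_i = a_i*p_{i-1} + p_{i-2}, q_i = a_i*q_{i-1} + q_{i-2} with p_{-2}=0, p_{-1}=1, q_{-2}=1, q_{-1}=0), until the denominator exceeds 45:
  i=0: a_0=1, p_0 = 1*1 + 0 = 1, q_0 = 1*0 + 1 = 1.
  i=1: a_1=3, p_1 = 3*1 + 1 = 4, q_1 = 3*1 + 0 = 3.
  i=2: a_2=1, p_2 = 1*4 + 1 = 5, q_2 = 1*3 + 1 = 4.
  i=3: a_3=1, p_3 = 1*5 + 4 = 9, q_3 = 1*4 + 3 = 7.
  i=4: a_4=1, p_4 = 1*9 + 5 = 14, q_4 = 1*7 + 4 = 11.
  i=5: a_5=2, p_5 = 2*14 + 9 = 37, q_5 = 2*11 + 7 = 29.
  i=6: a_6=3, p_6 = 3*37 + 14 = 125, q_6 = 3*29 + 11 = 98.
q_6 = 98 > 45, so the last convergent with denominator <= 45 is p_5/q_5 = 37/29.
The closest fraction with denominator <= 45 is either p_5/q_5 or the intermediate fraction (k*p_5 + p_4)/(k*q_5 + q_4) with the largest k >= 1 whose denominator stays <= 45; these approach x as k grows, and every other convergent or intermediate fraction in range is farther away.
Largest k: floor((45 - q_4)/q_5) = floor((45 - 11)/29) = 1.
That gives (1*37 + 14)/(1*29 + 11) = 51/40.
Compare the errors: |x - 37/29| = |449*29 - 37*352|/(352*29) = 3/10208, and |x - 51/40| = |449*40 - 51*352|/(352*40) = 8/14080.
Cross-multiplying, 3*14080 = 42240 < 81664 = 8*10208, so 3/10208 is smaller: the convergent 37/29 is closer to x than 51/40.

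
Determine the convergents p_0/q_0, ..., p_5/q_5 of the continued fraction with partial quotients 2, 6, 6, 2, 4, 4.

2/1, 13/6, 80/37, 173/80, 772/357, 3261/1508

Using the convergent recurrence p_i = a_i*p_{i-1} + p_{i-2}, q_i = a_i*q_{i-1} + q_{i-2} with p_{-2}=0, p_{-1}=1, q_{-2}=1, q_{-1}=0:
  i=0: a_0=2, p_0 = 2*1 + 0 = 2, q_0 = 2*0 + 1 = 1.
  i=1: a_1=6, p_1 = 6*2 + 1 = 13, q_1 = 6*1 + 0 = 6.
  i=2: a_2=6, p_2 = 6*13 + 2 = 80, q_2 = 6*6 + 1 = 37.
  i=3: a_3=2, p_3 = 2*80 + 13 = 173, q_3 = 2*37 + 6 = 80.
  i=4: a_4=4, p_4 = 4*173 + 80 = 772, q_4 = 4*80 + 37 = 357.
  i=5: a_5=4, p_5 = 4*772 + 173 = 3261, q_5 = 4*357 + 80 = 1508.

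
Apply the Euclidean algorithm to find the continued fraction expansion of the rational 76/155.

Run the Euclidean algorithm on 76 and 155; the successive quotients are the partial quotients a_0, a_1, ... (each step inverts the fractional part left over by the previous one):
  76 = 0*155 + 76, so a_0 = 0.
  155 = 2*76 + 3, so a_1 = 2.
  76 = 25*3 + 1, so a_2 = 25.
  3 = 3*1 + 0, so a_3 = 3.
The remainder reaches 0 after 4 divisions, so the expansion has 4 partial quotients, read off in order.

[0; 2, 25, 3]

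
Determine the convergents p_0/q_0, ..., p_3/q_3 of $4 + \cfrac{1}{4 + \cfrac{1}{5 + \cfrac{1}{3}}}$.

Using the convergent recurrence p_i = a_i*p_{i-1} + p_{i-2}, q_i = a_i*q_{i-1} + q_{i-2} with p_{-2}=0, p_{-1}=1, q_{-2}=1, q_{-1}=0:
  i=0: a_0=4, p_0 = 4*1 + 0 = 4, q_0 = 4*0 + 1 = 1.
  i=1: a_1=4, p_1 = 4*4 + 1 = 17, q_1 = 4*1 + 0 = 4.
  i=2: a_2=5, p_2 = 5*17 + 4 = 89, q_2 = 5*4 + 1 = 21.
  i=3: a_3=3, p_3 = 3*89 + 17 = 284, q_3 = 3*21 + 4 = 67.

4/1, 17/4, 89/21, 284/67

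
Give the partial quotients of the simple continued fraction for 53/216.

Run the Euclidean algorithm on 53 and 216; the successive quotients are the partial quotients a_0, a_1, ... (each step inverts the fractional part left over by the previous one):
  53 = 0*216 + 53, so a_0 = 0.
  216 = 4*53 + 4, so a_1 = 4.
  53 = 13*4 + 1, so a_2 = 13.
  4 = 4*1 + 0, so a_3 = 4.
The remainder reaches 0 after 4 divisions, so the expansion has 4 partial quotients, read off in order.

[0; 4, 13, 4]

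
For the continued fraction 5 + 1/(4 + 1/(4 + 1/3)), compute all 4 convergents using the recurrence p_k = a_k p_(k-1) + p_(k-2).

Using the convergent recurrence p_i = a_i*p_{i-1} + p_{i-2}, q_i = a_i*q_{i-1} + q_{i-2} with p_{-2}=0, p_{-1}=1, q_{-2}=1, q_{-1}=0:
  i=0: a_0=5, p_0 = 5*1 + 0 = 5, q_0 = 5*0 + 1 = 1.
  i=1: a_1=4, p_1 = 4*5 + 1 = 21, q_1 = 4*1 + 0 = 4.
  i=2: a_2=4, p_2 = 4*21 + 5 = 89, q_2 = 4*4 + 1 = 17.
  i=3: a_3=3, p_3 = 3*89 + 21 = 288, q_3 = 3*17 + 4 = 55.

5/1, 21/4, 89/17, 288/55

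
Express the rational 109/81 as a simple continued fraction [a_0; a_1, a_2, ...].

Run the Euclidean algorithm on 109 and 81; the successive quotients are the partial quotients a_0, a_1, ... (each step inverts the fractional part left over by the previous one):
  109 = 1*81 + 28, so a_0 = 1.
  81 = 2*28 + 25, so a_1 = 2.
  28 = 1*25 + 3, so a_2 = 1.
  25 = 8*3 + 1, so a_3 = 8.
  3 = 3*1 + 0, so a_4 = 3.
The remainder reaches 0 after 5 divisions, so the expansion has 5 partial quotients, read off in order.

[1; 2, 1, 8, 3]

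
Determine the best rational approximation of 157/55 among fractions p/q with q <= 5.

14/5

Expand x = 157/55 as a continued fraction with the Euclidean algorithm:
  157 = 2*55 + 47, so a_0 = 2.
  55 = 1*47 + 8, so a_1 = 1.
  47 = 5*8 + 7, so a_2 = 5.
  8 = 1*7 + 1, so a_3 = 1.
  7 = 7*1 + 0, so a_4 = 7.
so x = [2; 1, 5, 1, 7].
Convergents (p_i = a_i*p_{i-1} + p_{i-2}, q_i = a_i*q_{i-1} + q_{i-2} with p_{-2}=0, p_{-1}=1, q_{-2}=1, q_{-1}=0), until the denominator exceeds 5:
  i=0: a_0=2, p_0 = 2*1 + 0 = 2, q_0 = 2*0 + 1 = 1.
  i=1: a_1=1, p_1 = 1*2 + 1 = 3, q_1 = 1*1 + 0 = 1.
  i=2: a_2=5, p_2 = 5*3 + 2 = 17, q_2 = 5*1 + 1 = 6.
q_2 = 6 > 5, so the last convergent with denominator <= 5 is p_1/q_1 = 3/1.
The closest fraction with denominator <= 5 is either p_1/q_1 or the intermediate fraction (k*p_1 + p_0)/(k*q_1 + q_0) with the largest k >= 1 whose denominator stays <= 5; these approach x as k grows, and every other convergent or intermediate fraction in range is farther away.
Largest k: floor((5 - q_0)/q_1) = floor((5 - 1)/1) = 4.
That gives (4*3 + 2)/(4*1 + 1) = 14/5.
Compare the errors: |x - 3/1| = |157*1 - 3*55|/(55*1) = 8/55, and |x - 14/5| = |157*5 - 14*55|/(55*5) = 15/275.
Cross-multiplying, 15*55 = 825 < 2200 = 8*275, so 15/275 is smaller: the intermediate fraction 14/5 is closer to x than 3/1.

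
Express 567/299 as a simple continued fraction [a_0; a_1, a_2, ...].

[1; 1, 8, 1, 1, 1, 4, 2]

Run the Euclidean algorithm on 567 and 299; the successive quotients are the partial quotients a_0, a_1, ... (each step inverts the fractional part left over by the previous one):
  567 = 1*299 + 268, so a_0 = 1.
  299 = 1*268 + 31, so a_1 = 1.
  268 = 8*31 + 20, so a_2 = 8.
  31 = 1*20 + 11, so a_3 = 1.
  20 = 1*11 + 9, so a_4 = 1.
  11 = 1*9 + 2, so a_5 = 1.
  9 = 4*2 + 1, so a_6 = 4.
  2 = 2*1 + 0, so a_7 = 2.
The remainder reaches 0 after 8 divisions, so the expansion has 8 partial quotients, read off in order.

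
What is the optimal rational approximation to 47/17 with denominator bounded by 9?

Expand x = 47/17 as a continued fraction with the Euclidean algorithm:
  47 = 2*17 + 13, so a_0 = 2.
  17 = 1*13 + 4, so a_1 = 1.
  13 = 3*4 + 1, so a_2 = 3.
  4 = 4*1 + 0, so a_3 = 4.
so x = [2; 1, 3, 4].
Convergents (p_i = a_i*p_{i-1} + p_{i-2}, q_i = a_i*q_{i-1} + q_{i-2} with p_{-2}=0, p_{-1}=1, q_{-2}=1, q_{-1}=0), until the denominator exceeds 9:
  i=0: a_0=2, p_0 = 2*1 + 0 = 2, q_0 = 2*0 + 1 = 1.
  i=1: a_1=1, p_1 = 1*2 + 1 = 3, q_1 = 1*1 + 0 = 1.
  i=2: a_2=3, p_2 = 3*3 + 2 = 11, q_2 = 3*1 + 1 = 4.
  i=3: a_3=4, p_3 = 4*11 + 3 = 47, q_3 = 4*4 + 1 = 17.
q_3 = 17 > 9, so the last convergent with denominator <= 9 is p_2/q_2 = 11/4.
The closest fraction with denominator <= 9 is either p_2/q_2 or the intermediate fraction (k*p_2 + p_1)/(k*q_2 + q_1) with the largest k >= 1 whose denominator stays <= 9; these approach x as k grows, and every other convergent or intermediate fraction in range is farther away.
Largest k: floor((9 - q_1)/q_2) = floor((9 - 1)/4) = 2.
That gives (2*11 + 3)/(2*4 + 1) = 25/9.
Compare the errors: |x - 11/4| = |47*4 - 11*17|/(17*4) = 1/68, and |x - 25/9| = |47*9 - 25*17|/(17*9) = 2/153.
Cross-multiplying, 2*68 = 136 < 153 = 1*153, so 2/153 is smaller: the intermediate fraction 25/9 is closer to x than 11/4.

25/9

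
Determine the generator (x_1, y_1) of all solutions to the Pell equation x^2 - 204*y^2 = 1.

First expand sqrt(204) as a continued fraction. With x_i = (sqrt(204) + m_i)/d_i and (m_0, d_0) = (0, 1): a_0 = floor(sqrt(204)) = 14, since 14^2 = 196 <= 204 < 225 = 15^2.
Iterate m_{i+1} = d_i*a_i - m_i, d_{i+1} = (204 - m_{i+1}^2)/d_i, a_{i+1} = floor((a_0 + m_{i+1})/d_{i+1}):
  m_1 = 1*14 - 0 = 14, d_1 = (204 - 14^2)/1 = 8/1 = 8, a_1 = floor((14 + 14)/8) = 3.
  m_2 = 8*3 - 14 = 10, d_2 = (204 - 10^2)/8 = 104/8 = 13, a_2 = floor((14 + 10)/13) = 1.
  m_3 = 13*1 - 10 = 3, d_3 = (204 - 3^2)/13 = 195/13 = 15, a_3 = floor((14 + 3)/15) = 1.
  m_4 = 15*1 - 3 = 12, d_4 = (204 - 12^2)/15 = 60/15 = 4, a_4 = floor((14 + 12)/4) = 6.
  m_5 = 4*6 - 12 = 12, d_5 = (204 - 12^2)/4 = 60/4 = 15, a_5 = floor((14 + 12)/15) = 1.
  m_6 = 15*1 - 12 = 3, d_6 = (204 - 3^2)/15 = 195/15 = 13, a_6 = floor((14 + 3)/13) = 1.
  m_7 = 13*1 - 3 = 10, d_7 = (204 - 10^2)/13 = 104/13 = 8, a_7 = floor((14 + 10)/8) = 3.
  m_8 = 8*3 - 10 = 14, d_8 = (204 - 14^2)/8 = 8/8 = 1, a_8 = floor((14 + 14)/1) = 28.
  m_9 = 1*28 - 14 = 14, d_9 = (204 - 14^2)/1 = 8/1 = 8: (m_9, d_9) = (m_1, d_1) = (14, 8), so from here the quotients repeat a_1, ..., a_8; the period length is 8.
So sqrt(204) = [14; (3, 1, 1, 6, 1, 1, 3, 28)] with period length k = 8.
k is even, so the fundamental solution of x^2 - 204y^2 = 1 is (p_{k-1}, q_{k-1}) = (p_7, q_7); compute convergents through index 7.
Convergents (p_i = a_i*p_{i-1} + p_{i-2}, q_i = a_i*q_{i-1} + q_{i-2} with p_{-2}=0, p_{-1}=1, q_{-2}=1, q_{-1}=0):
  i=0: a_0=14, p_0 = 14*1 + 0 = 14, q_0 = 14*0 + 1 = 1.
  i=1: a_1=3, p_1 = 3*14 + 1 = 43, q_1 = 3*1 + 0 = 3.
  i=2: a_2=1, p_2 = 1*43 + 14 = 57, q_2 = 1*3 + 1 = 4.
  i=3: a_3=1, p_3 = 1*57 + 43 = 100, q_3 = 1*4 + 3 = 7.
  i=4: a_4=6, p_4 = 6*100 + 57 = 657, q_4 = 6*7 + 4 = 46.
  i=5: a_5=1, p_5 = 1*657 + 100 = 757, q_5 = 1*46 + 7 = 53.
  i=6: a_6=1, p_6 = 1*757 + 657 = 1414, q_6 = 1*53 + 46 = 99.
  i=7: a_7=3, p_7 = 3*1414 + 757 = 4999, q_7 = 3*99 + 53 = 350.
Check: 4999^2 - 204*350^2 = 24990001 - 24990000 = 1, so (x, y) = (4999, 350) solves the equation, and by the theorem it is the least positive solution.

(x, y) = (4999, 350)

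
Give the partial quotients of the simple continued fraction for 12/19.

[0; 1, 1, 1, 2, 2]

Run the Euclidean algorithm on 12 and 19; the successive quotients are the partial quotients a_0, a_1, ... (each step inverts the fractional part left over by the previous one):
  12 = 0*19 + 12, so a_0 = 0.
  19 = 1*12 + 7, so a_1 = 1.
  12 = 1*7 + 5, so a_2 = 1.
  7 = 1*5 + 2, so a_3 = 1.
  5 = 2*2 + 1, so a_4 = 2.
  2 = 2*1 + 0, so a_5 = 2.
The remainder reaches 0 after 6 divisions, so the expansion has 6 partial quotients, read off in order.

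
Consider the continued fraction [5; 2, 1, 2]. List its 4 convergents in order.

5/1, 11/2, 16/3, 43/8

Using the convergent recurrence p_i = a_i*p_{i-1} + p_{i-2}, q_i = a_i*q_{i-1} + q_{i-2} with p_{-2}=0, p_{-1}=1, q_{-2}=1, q_{-1}=0:
  i=0: a_0=5, p_0 = 5*1 + 0 = 5, q_0 = 5*0 + 1 = 1.
  i=1: a_1=2, p_1 = 2*5 + 1 = 11, q_1 = 2*1 + 0 = 2.
  i=2: a_2=1, p_2 = 1*11 + 5 = 16, q_2 = 1*2 + 1 = 3.
  i=3: a_3=2, p_3 = 2*16 + 11 = 43, q_3 = 2*3 + 2 = 8.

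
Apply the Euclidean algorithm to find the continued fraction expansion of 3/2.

Run the Euclidean algorithm on 3 and 2; the successive quotients are the partial quotients a_0, a_1, ... (each step inverts the fractional part left over by the previous one):
  3 = 1*2 + 1, so a_0 = 1.
  2 = 2*1 + 0, so a_1 = 2.
The remainder reaches 0 after 2 divisions, so the expansion has 2 partial quotients, read off in order.

[1; 2]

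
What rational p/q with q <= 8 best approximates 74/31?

Expand x = 74/31 as a continued fraction with the Euclidean algorithm:
  74 = 2*31 + 12, so a_0 = 2.
  31 = 2*12 + 7, so a_1 = 2.
  12 = 1*7 + 5, so a_2 = 1.
  7 = 1*5 + 2, so a_3 = 1.
  5 = 2*2 + 1, so a_4 = 2.
  2 = 2*1 + 0, so a_5 = 2.
so x = [2; 2, 1, 1, 2, 2].
Convergents (p_i = a_i*p_{i-1} + p_{i-2}, q_i = a_i*q_{i-1} + q_{i-2} with p_{-2}=0, p_{-1}=1, q_{-2}=1, q_{-1}=0), until the denominator exceeds 8:
  i=0: a_0=2, p_0 = 2*1 + 0 = 2, q_0 = 2*0 + 1 = 1.
  i=1: a_1=2, p_1 = 2*2 + 1 = 5, q_1 = 2*1 + 0 = 2.
  i=2: a_2=1, p_2 = 1*5 + 2 = 7, q_2 = 1*2 + 1 = 3.
  i=3: a_3=1, p_3 = 1*7 + 5 = 12, q_3 = 1*3 + 2 = 5.
  i=4: a_4=2, p_4 = 2*12 + 7 = 31, q_4 = 2*5 + 3 = 13.
q_4 = 13 > 8, so the last convergent with denominator <= 8 is p_3/q_3 = 12/5.
The closest fraction with denominator <= 8 is either p_3/q_3 or the intermediate fraction (k*p_3 + p_2)/(k*q_3 + q_2) with the largest k >= 1 whose denominator stays <= 8; these approach x as k grows, and every other convergent or intermediate fraction in range is farther away.
Largest k: floor((8 - q_2)/q_3) = floor((8 - 3)/5) = 1.
That gives (1*12 + 7)/(1*5 + 3) = 19/8.
Compare the errors: |x - 12/5| = |74*5 - 12*31|/(31*5) = 2/155, and |x - 19/8| = |74*8 - 19*31|/(31*8) = 3/248.
Cross-multiplying, 3*155 = 465 < 496 = 2*248, so 3/248 is smaller: the intermediate fraction 19/8 is closer to x than 12/5.

19/8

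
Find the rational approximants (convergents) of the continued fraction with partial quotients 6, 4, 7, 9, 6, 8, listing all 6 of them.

Using the convergent recurrence p_i = a_i*p_{i-1} + p_{i-2}, q_i = a_i*q_{i-1} + q_{i-2} with p_{-2}=0, p_{-1}=1, q_{-2}=1, q_{-1}=0:
  i=0: a_0=6, p_0 = 6*1 + 0 = 6, q_0 = 6*0 + 1 = 1.
  i=1: a_1=4, p_1 = 4*6 + 1 = 25, q_1 = 4*1 + 0 = 4.
  i=2: a_2=7, p_2 = 7*25 + 6 = 181, q_2 = 7*4 + 1 = 29.
  i=3: a_3=9, p_3 = 9*181 + 25 = 1654, q_3 = 9*29 + 4 = 265.
  i=4: a_4=6, p_4 = 6*1654 + 181 = 10105, q_4 = 6*265 + 29 = 1619.
  i=5: a_5=8, p_5 = 8*10105 + 1654 = 82494, q_5 = 8*1619 + 265 = 13217.

6/1, 25/4, 181/29, 1654/265, 10105/1619, 82494/13217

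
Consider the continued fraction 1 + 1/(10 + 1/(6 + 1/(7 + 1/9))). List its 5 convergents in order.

Using the convergent recurrence p_i = a_i*p_{i-1} + p_{i-2}, q_i = a_i*q_{i-1} + q_{i-2} with p_{-2}=0, p_{-1}=1, q_{-2}=1, q_{-1}=0:
  i=0: a_0=1, p_0 = 1*1 + 0 = 1, q_0 = 1*0 + 1 = 1.
  i=1: a_1=10, p_1 = 10*1 + 1 = 11, q_1 = 10*1 + 0 = 10.
  i=2: a_2=6, p_2 = 6*11 + 1 = 67, q_2 = 6*10 + 1 = 61.
  i=3: a_3=7, p_3 = 7*67 + 11 = 480, q_3 = 7*61 + 10 = 437.
  i=4: a_4=9, p_4 = 9*480 + 67 = 4387, q_4 = 9*437 + 61 = 3994.

1/1, 11/10, 67/61, 480/437, 4387/3994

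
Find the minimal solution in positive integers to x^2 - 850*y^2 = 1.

(x, y) = (2449, 84)

First expand sqrt(850) as a continued fraction. With x_i = (sqrt(850) + m_i)/d_i and (m_0, d_0) = (0, 1): a_0 = floor(sqrt(850)) = 29, since 29^2 = 841 <= 850 < 900 = 30^2.
Iterate m_{i+1} = d_i*a_i - m_i, d_{i+1} = (850 - m_{i+1}^2)/d_i, a_{i+1} = floor((a_0 + m_{i+1})/d_{i+1}):
  m_1 = 1*29 - 0 = 29, d_1 = (850 - 29^2)/1 = 9/1 = 9, a_1 = floor((29 + 29)/9) = 6.
  m_2 = 9*6 - 29 = 25, d_2 = (850 - 25^2)/9 = 225/9 = 25, a_2 = floor((29 + 25)/25) = 2.
  m_3 = 25*2 - 25 = 25, d_3 = (850 - 25^2)/25 = 225/25 = 9, a_3 = floor((29 + 25)/9) = 6.
  m_4 = 9*6 - 25 = 29, d_4 = (850 - 29^2)/9 = 9/9 = 1, a_4 = floor((29 + 29)/1) = 58.
  m_5 = 1*58 - 29 = 29, d_5 = (850 - 29^2)/1 = 9/1 = 9: (m_5, d_5) = (m_1, d_1) = (29, 9), so from here the quotients repeat a_1, ..., a_4; the period length is 4.
So sqrt(850) = [29; (6, 2, 6, 58)] with period length k = 4.
k is even, so the fundamental solution of x^2 - 850y^2 = 1 is (p_{k-1}, q_{k-1}) = (p_3, q_3); compute convergents through index 3.
Convergents (p_i = a_i*p_{i-1} + p_{i-2}, q_i = a_i*q_{i-1} + q_{i-2} with p_{-2}=0, p_{-1}=1, q_{-2}=1, q_{-1}=0):
  i=0: a_0=29, p_0 = 29*1 + 0 = 29, q_0 = 29*0 + 1 = 1.
  i=1: a_1=6, p_1 = 6*29 + 1 = 175, q_1 = 6*1 + 0 = 6.
  i=2: a_2=2, p_2 = 2*175 + 29 = 379, q_2 = 2*6 + 1 = 13.
  i=3: a_3=6, p_3 = 6*379 + 175 = 2449, q_3 = 6*13 + 6 = 84.
Check: 2449^2 - 850*84^2 = 5997601 - 5997600 = 1, so (x, y) = (2449, 84) solves the equation, and by the theorem it is the least positive solution.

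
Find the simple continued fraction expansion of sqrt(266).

Write x_i = (sqrt(266) + m_i)/d_i with (m_0, d_0) = (0, 1). a_0 = floor(sqrt(266)) = 16, since 16^2 = 256 <= 266 < 289 = 17^2.
Iterate m_{i+1} = d_i*a_i - m_i, d_{i+1} = (266 - m_{i+1}^2)/d_i, a_{i+1} = floor((a_0 + m_{i+1})/d_{i+1}):
  m_1 = 1*16 - 0 = 16, d_1 = (266 - 16^2)/1 = 10/1 = 10, a_1 = floor((16 + 16)/10) = 3.
  m_2 = 10*3 - 16 = 14, d_2 = (266 - 14^2)/10 = 70/10 = 7, a_2 = floor((16 + 14)/7) = 4.
  m_3 = 7*4 - 14 = 14, d_3 = (266 - 14^2)/7 = 70/7 = 10, a_3 = floor((16 + 14)/10) = 3.
  m_4 = 10*3 - 14 = 16, d_4 = (266 - 16^2)/10 = 10/10 = 1, a_4 = floor((16 + 16)/1) = 32.
  m_5 = 1*32 - 16 = 16, d_5 = (266 - 16^2)/1 = 10/1 = 10: (m_5, d_5) = (m_1, d_1) = (16, 10), so from here the quotients repeat a_1, ..., a_4; the period length is 4.
Hence the expansion of sqrt(266) is a_0 = 16 followed by the repeating block 3, 4, 3, 32 (period 4).

[16; (3, 4, 3, 32)]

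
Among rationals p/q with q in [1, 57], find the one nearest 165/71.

Expand x = 165/71 as a continued fraction with the Euclidean algorithm:
  165 = 2*71 + 23, so a_0 = 2.
  71 = 3*23 + 2, so a_1 = 3.
  23 = 11*2 + 1, so a_2 = 11.
  2 = 2*1 + 0, so a_3 = 2.
so x = [2; 3, 11, 2].
Convergents (p_i = a_i*p_{i-1} + p_{i-2}, q_i = a_i*q_{i-1} + q_{i-2} with p_{-2}=0, p_{-1}=1, q_{-2}=1, q_{-1}=0), until the denominator exceeds 57:
  i=0: a_0=2, p_0 = 2*1 + 0 = 2, q_0 = 2*0 + 1 = 1.
  i=1: a_1=3, p_1 = 3*2 + 1 = 7, q_1 = 3*1 + 0 = 3.
  i=2: a_2=11, p_2 = 11*7 + 2 = 79, q_2 = 11*3 + 1 = 34.
  i=3: a_3=2, p_3 = 2*79 + 7 = 165, q_3 = 2*34 + 3 = 71.
q_3 = 71 > 57, so the last convergent with denominator <= 57 is p_2/q_2 = 79/34.
The closest fraction with denominator <= 57 is either p_2/q_2 or the intermediate fraction (k*p_2 + p_1)/(k*q_2 + q_1) with the largest k >= 1 whose denominator stays <= 57; these approach x as k grows, and every other convergent or intermediate fraction in range is farther away.
Largest k: floor((57 - q_1)/q_2) = floor((57 - 3)/34) = 1.
That gives (1*79 + 7)/(1*34 + 3) = 86/37.
Compare the errors: |x - 79/34| = |165*34 - 79*71|/(71*34) = 1/2414, and |x - 86/37| = |165*37 - 86*71|/(71*37) = 1/2627.
Cross-multiplying, 1*2414 = 2414 < 2627 = 1*2627, so 1/2627 is smaller: the intermediate fraction 86/37 is closer to x than 79/34.

86/37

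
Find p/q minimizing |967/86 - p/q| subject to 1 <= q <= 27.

281/25

Expand x = 967/86 as a continued fraction with the Euclidean algorithm:
  967 = 11*86 + 21, so a_0 = 11.
  86 = 4*21 + 2, so a_1 = 4.
  21 = 10*2 + 1, so a_2 = 10.
  2 = 2*1 + 0, so a_3 = 2.
so x = [11; 4, 10, 2].
Convergents (p_i = a_i*p_{i-1} + p_{i-2}, q_i = a_i*q_{i-1} + q_{i-2} with p_{-2}=0, p_{-1}=1, q_{-2}=1, q_{-1}=0), until the denominator exceeds 27:
  i=0: a_0=11, p_0 = 11*1 + 0 = 11, q_0 = 11*0 + 1 = 1.
  i=1: a_1=4, p_1 = 4*11 + 1 = 45, q_1 = 4*1 + 0 = 4.
  i=2: a_2=10, p_2 = 10*45 + 11 = 461, q_2 = 10*4 + 1 = 41.
q_2 = 41 > 27, so the last convergent with denominator <= 27 is p_1/q_1 = 45/4.
The closest fraction with denominator <= 27 is either p_1/q_1 or the intermediate fraction (k*p_1 + p_0)/(k*q_1 + q_0) with the largest k >= 1 whose denominator stays <= 27; these approach x as k grows, and every other convergent or intermediate fraction in range is farther away.
Largest k: floor((27 - q_0)/q_1) = floor((27 - 1)/4) = 6.
That gives (6*45 + 11)/(6*4 + 1) = 281/25.
Compare the errors: |x - 45/4| = |967*4 - 45*86|/(86*4) = 2/344, and |x - 281/25| = |967*25 - 281*86|/(86*25) = 9/2150.
Cross-multiplying, 9*344 = 3096 < 4300 = 2*2150, so 9/2150 is smaller: the intermediate fraction 281/25 is closer to x than 45/4.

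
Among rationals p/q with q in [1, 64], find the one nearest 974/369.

161/61

Expand x = 974/369 as a continued fraction with the Euclidean algorithm:
  974 = 2*369 + 236, so a_0 = 2.
  369 = 1*236 + 133, so a_1 = 1.
  236 = 1*133 + 103, so a_2 = 1.
  133 = 1*103 + 30, so a_3 = 1.
  103 = 3*30 + 13, so a_4 = 3.
  30 = 2*13 + 4, so a_5 = 2.
  13 = 3*4 + 1, so a_6 = 3.
  4 = 4*1 + 0, so a_7 = 4.
so x = [2; 1, 1, 1, 3, 2, 3, 4].
Convergents (p_i = a_i*p_{i-1} + p_{i-2}, q_i = a_i*q_{i-1} + q_{i-2} with p_{-2}=0, p_{-1}=1, q_{-2}=1, q_{-1}=0), until the denominator exceeds 64:
  i=0: a_0=2, p_0 = 2*1 + 0 = 2, q_0 = 2*0 + 1 = 1.
  i=1: a_1=1, p_1 = 1*2 + 1 = 3, q_1 = 1*1 + 0 = 1.
  i=2: a_2=1, p_2 = 1*3 + 2 = 5, q_2 = 1*1 + 1 = 2.
  i=3: a_3=1, p_3 = 1*5 + 3 = 8, q_3 = 1*2 + 1 = 3.
  i=4: a_4=3, p_4 = 3*8 + 5 = 29, q_4 = 3*3 + 2 = 11.
  i=5: a_5=2, p_5 = 2*29 + 8 = 66, q_5 = 2*11 + 3 = 25.
  i=6: a_6=3, p_6 = 3*66 + 29 = 227, q_6 = 3*25 + 11 = 86.
q_6 = 86 > 64, so the last convergent with denominator <= 64 is p_5/q_5 = 66/25.
The closest fraction with denominator <= 64 is either p_5/q_5 or the intermediate fraction (k*p_5 + p_4)/(k*q_5 + q_4) with the largest k >= 1 whose denominator stays <= 64; these approach x as k grows, and every other convergent or intermediate fraction in range is farther away.
Largest k: floor((64 - q_4)/q_5) = floor((64 - 11)/25) = 2.
That gives (2*66 + 29)/(2*25 + 11) = 161/61.
Compare the errors: |x - 66/25| = |974*25 - 66*369|/(369*25) = 4/9225, and |x - 161/61| = |974*61 - 161*369|/(369*61) = 5/22509.
Cross-multiplying, 5*9225 = 46125 < 90036 = 4*22509, so 5/22509 is smaller: the intermediate fraction 161/61 is closer to x than 66/25.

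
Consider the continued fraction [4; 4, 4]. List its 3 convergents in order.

Using the convergent recurrence p_i = a_i*p_{i-1} + p_{i-2}, q_i = a_i*q_{i-1} + q_{i-2} with p_{-2}=0, p_{-1}=1, q_{-2}=1, q_{-1}=0:
  i=0: a_0=4, p_0 = 4*1 + 0 = 4, q_0 = 4*0 + 1 = 1.
  i=1: a_1=4, p_1 = 4*4 + 1 = 17, q_1 = 4*1 + 0 = 4.
  i=2: a_2=4, p_2 = 4*17 + 4 = 72, q_2 = 4*4 + 1 = 17.

4/1, 17/4, 72/17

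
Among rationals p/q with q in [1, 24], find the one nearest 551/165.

10/3

Expand x = 551/165 as a continued fraction with the Euclidean algorithm:
  551 = 3*165 + 56, so a_0 = 3.
  165 = 2*56 + 53, so a_1 = 2.
  56 = 1*53 + 3, so a_2 = 1.
  53 = 17*3 + 2, so a_3 = 17.
  3 = 1*2 + 1, so a_4 = 1.
  2 = 2*1 + 0, so a_5 = 2.
so x = [3; 2, 1, 17, 1, 2].
Convergents (p_i = a_i*p_{i-1} + p_{i-2}, q_i = a_i*q_{i-1} + q_{i-2} with p_{-2}=0, p_{-1}=1, q_{-2}=1, q_{-1}=0), until the denominator exceeds 24:
  i=0: a_0=3, p_0 = 3*1 + 0 = 3, q_0 = 3*0 + 1 = 1.
  i=1: a_1=2, p_1 = 2*3 + 1 = 7, q_1 = 2*1 + 0 = 2.
  i=2: a_2=1, p_2 = 1*7 + 3 = 10, q_2 = 1*2 + 1 = 3.
  i=3: a_3=17, p_3 = 17*10 + 7 = 177, q_3 = 17*3 + 2 = 53.
q_3 = 53 > 24, so the last convergent with denominator <= 24 is p_2/q_2 = 10/3.
The closest fraction with denominator <= 24 is either p_2/q_2 or the intermediate fraction (k*p_2 + p_1)/(k*q_2 + q_1) with the largest k >= 1 whose denominator stays <= 24; these approach x as k grows, and every other convergent or intermediate fraction in range is farther away.
Largest k: floor((24 - q_1)/q_2) = floor((24 - 2)/3) = 7.
That gives (7*10 + 7)/(7*3 + 2) = 77/23.
Compare the errors: |x - 10/3| = |551*3 - 10*165|/(165*3) = 3/495, and |x - 77/23| = |551*23 - 77*165|/(165*23) = 32/3795.
Cross-multiplying, 3*3795 = 11385 < 15840 = 32*495, so 3/495 is smaller: the convergent 10/3 is closer to x than 77/23.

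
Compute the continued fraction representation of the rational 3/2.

[1; 2]

Run the Euclidean algorithm on 3 and 2; the successive quotients are the partial quotients a_0, a_1, ... (each step inverts the fractional part left over by the previous one):
  3 = 1*2 + 1, so a_0 = 1.
  2 = 2*1 + 0, so a_1 = 2.
The remainder reaches 0 after 2 divisions, so the expansion has 2 partial quotients, read off in order.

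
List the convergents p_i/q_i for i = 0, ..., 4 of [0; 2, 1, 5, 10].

Using the convergent recurrence p_i = a_i*p_{i-1} + p_{i-2}, q_i = a_i*q_{i-1} + q_{i-2} with p_{-2}=0, p_{-1}=1, q_{-2}=1, q_{-1}=0:
  i=0: a_0=0, p_0 = 0*1 + 0 = 0, q_0 = 0*0 + 1 = 1.
  i=1: a_1=2, p_1 = 2*0 + 1 = 1, q_1 = 2*1 + 0 = 2.
  i=2: a_2=1, p_2 = 1*1 + 0 = 1, q_2 = 1*2 + 1 = 3.
  i=3: a_3=5, p_3 = 5*1 + 1 = 6, q_3 = 5*3 + 2 = 17.
  i=4: a_4=10, p_4 = 10*6 + 1 = 61, q_4 = 10*17 + 3 = 173.

0/1, 1/2, 1/3, 6/17, 61/173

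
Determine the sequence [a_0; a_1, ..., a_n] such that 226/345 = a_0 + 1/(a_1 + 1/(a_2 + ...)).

[0; 1, 1, 1, 8, 1, 11]

Run the Euclidean algorithm on 226 and 345; the successive quotients are the partial quotients a_0, a_1, ... (each step inverts the fractional part left over by the previous one):
  226 = 0*345 + 226, so a_0 = 0.
  345 = 1*226 + 119, so a_1 = 1.
  226 = 1*119 + 107, so a_2 = 1.
  119 = 1*107 + 12, so a_3 = 1.
  107 = 8*12 + 11, so a_4 = 8.
  12 = 1*11 + 1, so a_5 = 1.
  11 = 11*1 + 0, so a_6 = 11.
The remainder reaches 0 after 7 divisions, so the expansion has 7 partial quotients, read off in order.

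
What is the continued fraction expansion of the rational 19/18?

Run the Euclidean algorithm on 19 and 18; the successive quotients are the partial quotients a_0, a_1, ... (each step inverts the fractional part left over by the previous one):
  19 = 1*18 + 1, so a_0 = 1.
  18 = 18*1 + 0, so a_1 = 18.
The remainder reaches 0 after 2 divisions, so the expansion has 2 partial quotients, read off in order.

[1; 18]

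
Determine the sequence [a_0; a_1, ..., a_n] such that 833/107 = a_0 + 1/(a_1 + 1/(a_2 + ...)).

Run the Euclidean algorithm on 833 and 107; the successive quotients are the partial quotients a_0, a_1, ... (each step inverts the fractional part left over by the previous one):
  833 = 7*107 + 84, so a_0 = 7.
  107 = 1*84 + 23, so a_1 = 1.
  84 = 3*23 + 15, so a_2 = 3.
  23 = 1*15 + 8, so a_3 = 1.
  15 = 1*8 + 7, so a_4 = 1.
  8 = 1*7 + 1, so a_5 = 1.
  7 = 7*1 + 0, so a_6 = 7.
The remainder reaches 0 after 7 divisions, so the expansion has 7 partial quotients, read off in order.

[7; 1, 3, 1, 1, 1, 7]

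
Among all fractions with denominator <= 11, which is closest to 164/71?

23/10

Expand x = 164/71 as a continued fraction with the Euclidean algorithm:
  164 = 2*71 + 22, so a_0 = 2.
  71 = 3*22 + 5, so a_1 = 3.
  22 = 4*5 + 2, so a_2 = 4.
  5 = 2*2 + 1, so a_3 = 2.
  2 = 2*1 + 0, so a_4 = 2.
so x = [2; 3, 4, 2, 2].
Convergents (p_i = a_i*p_{i-1} + p_{i-2}, q_i = a_i*q_{i-1} + q_{i-2} with p_{-2}=0, p_{-1}=1, q_{-2}=1, q_{-1}=0), until the denominator exceeds 11:
  i=0: a_0=2, p_0 = 2*1 + 0 = 2, q_0 = 2*0 + 1 = 1.
  i=1: a_1=3, p_1 = 3*2 + 1 = 7, q_1 = 3*1 + 0 = 3.
  i=2: a_2=4, p_2 = 4*7 + 2 = 30, q_2 = 4*3 + 1 = 13.
q_2 = 13 > 11, so the last convergent with denominator <= 11 is p_1/q_1 = 7/3.
The closest fraction with denominator <= 11 is either p_1/q_1 or the intermediate fraction (k*p_1 + p_0)/(k*q_1 + q_0) with the largest k >= 1 whose denominator stays <= 11; these approach x as k grows, and every other convergent or intermediate fraction in range is farther away.
Largest k: floor((11 - q_0)/q_1) = floor((11 - 1)/3) = 3.
That gives (3*7 + 2)/(3*3 + 1) = 23/10.
Compare the errors: |x - 7/3| = |164*3 - 7*71|/(71*3) = 5/213, and |x - 23/10| = |164*10 - 23*71|/(71*10) = 7/710.
Cross-multiplying, 7*213 = 1491 < 3550 = 5*710, so 7/710 is smaller: the intermediate fraction 23/10 is closer to x than 7/3.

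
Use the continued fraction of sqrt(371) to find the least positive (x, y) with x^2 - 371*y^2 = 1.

(x, y) = (1695, 88)

First expand sqrt(371) as a continued fraction. With x_i = (sqrt(371) + m_i)/d_i and (m_0, d_0) = (0, 1): a_0 = floor(sqrt(371)) = 19, since 19^2 = 361 <= 371 < 400 = 20^2.
Iterate m_{i+1} = d_i*a_i - m_i, d_{i+1} = (371 - m_{i+1}^2)/d_i, a_{i+1} = floor((a_0 + m_{i+1})/d_{i+1}):
  m_1 = 1*19 - 0 = 19, d_1 = (371 - 19^2)/1 = 10/1 = 10, a_1 = floor((19 + 19)/10) = 3.
  m_2 = 10*3 - 19 = 11, d_2 = (371 - 11^2)/10 = 250/10 = 25, a_2 = floor((19 + 11)/25) = 1.
  m_3 = 25*1 - 11 = 14, d_3 = (371 - 14^2)/25 = 175/25 = 7, a_3 = floor((19 + 14)/7) = 4.
  m_4 = 7*4 - 14 = 14, d_4 = (371 - 14^2)/7 = 175/7 = 25, a_4 = floor((19 + 14)/25) = 1.
  m_5 = 25*1 - 14 = 11, d_5 = (371 - 11^2)/25 = 250/25 = 10, a_5 = floor((19 + 11)/10) = 3.
  m_6 = 10*3 - 11 = 19, d_6 = (371 - 19^2)/10 = 10/10 = 1, a_6 = floor((19 + 19)/1) = 38.
  m_7 = 1*38 - 19 = 19, d_7 = (371 - 19^2)/1 = 10/1 = 10: (m_7, d_7) = (m_1, d_1) = (19, 10), so from here the quotients repeat a_1, ..., a_6; the period length is 6.
So sqrt(371) = [19; (3, 1, 4, 1, 3, 38)] with period length k = 6.
k is even, so the fundamental solution of x^2 - 371y^2 = 1 is (p_{k-1}, q_{k-1}) = (p_5, q_5); compute convergents through index 5.
Convergents (p_i = a_i*p_{i-1} + p_{i-2}, q_i = a_i*q_{i-1} + q_{i-2} with p_{-2}=0, p_{-1}=1, q_{-2}=1, q_{-1}=0):
  i=0: a_0=19, p_0 = 19*1 + 0 = 19, q_0 = 19*0 + 1 = 1.
  i=1: a_1=3, p_1 = 3*19 + 1 = 58, q_1 = 3*1 + 0 = 3.
  i=2: a_2=1, p_2 = 1*58 + 19 = 77, q_2 = 1*3 + 1 = 4.
  i=3: a_3=4, p_3 = 4*77 + 58 = 366, q_3 = 4*4 + 3 = 19.
  i=4: a_4=1, p_4 = 1*366 + 77 = 443, q_4 = 1*19 + 4 = 23.
  i=5: a_5=3, p_5 = 3*443 + 366 = 1695, q_5 = 3*23 + 19 = 88.
Check: 1695^2 - 371*88^2 = 2873025 - 2873024 = 1, so (x, y) = (1695, 88) solves the equation, and by the theorem it is the least positive solution.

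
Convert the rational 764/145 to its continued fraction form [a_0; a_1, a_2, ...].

Run the Euclidean algorithm on 764 and 145; the successive quotients are the partial quotients a_0, a_1, ... (each step inverts the fractional part left over by the previous one):
  764 = 5*145 + 39, so a_0 = 5.
  145 = 3*39 + 28, so a_1 = 3.
  39 = 1*28 + 11, so a_2 = 1.
  28 = 2*11 + 6, so a_3 = 2.
  11 = 1*6 + 5, so a_4 = 1.
  6 = 1*5 + 1, so a_5 = 1.
  5 = 5*1 + 0, so a_6 = 5.
The remainder reaches 0 after 7 divisions, so the expansion has 7 partial quotients, read off in order.

[5; 3, 1, 2, 1, 1, 5]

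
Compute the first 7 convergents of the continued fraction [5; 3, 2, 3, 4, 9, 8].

Using the convergent recurrence p_i = a_i*p_{i-1} + p_{i-2}, q_i = a_i*q_{i-1} + q_{i-2} with p_{-2}=0, p_{-1}=1, q_{-2}=1, q_{-1}=0:
  i=0: a_0=5, p_0 = 5*1 + 0 = 5, q_0 = 5*0 + 1 = 1.
  i=1: a_1=3, p_1 = 3*5 + 1 = 16, q_1 = 3*1 + 0 = 3.
  i=2: a_2=2, p_2 = 2*16 + 5 = 37, q_2 = 2*3 + 1 = 7.
  i=3: a_3=3, p_3 = 3*37 + 16 = 127, q_3 = 3*7 + 3 = 24.
  i=4: a_4=4, p_4 = 4*127 + 37 = 545, q_4 = 4*24 + 7 = 103.
  i=5: a_5=9, p_5 = 9*545 + 127 = 5032, q_5 = 9*103 + 24 = 951.
  i=6: a_6=8, p_6 = 8*5032 + 545 = 40801, q_6 = 8*951 + 103 = 7711.

5/1, 16/3, 37/7, 127/24, 545/103, 5032/951, 40801/7711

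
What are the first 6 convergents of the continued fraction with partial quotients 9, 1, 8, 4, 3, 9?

9/1, 10/1, 89/9, 366/37, 1187/120, 11049/1117

Using the convergent recurrence p_i = a_i*p_{i-1} + p_{i-2}, q_i = a_i*q_{i-1} + q_{i-2} with p_{-2}=0, p_{-1}=1, q_{-2}=1, q_{-1}=0:
  i=0: a_0=9, p_0 = 9*1 + 0 = 9, q_0 = 9*0 + 1 = 1.
  i=1: a_1=1, p_1 = 1*9 + 1 = 10, q_1 = 1*1 + 0 = 1.
  i=2: a_2=8, p_2 = 8*10 + 9 = 89, q_2 = 8*1 + 1 = 9.
  i=3: a_3=4, p_3 = 4*89 + 10 = 366, q_3 = 4*9 + 1 = 37.
  i=4: a_4=3, p_4 = 3*366 + 89 = 1187, q_4 = 3*37 + 9 = 120.
  i=5: a_5=9, p_5 = 9*1187 + 366 = 11049, q_5 = 9*120 + 37 = 1117.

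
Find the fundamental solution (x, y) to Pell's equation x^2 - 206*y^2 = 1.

First expand sqrt(206) as a continued fraction. With x_i = (sqrt(206) + m_i)/d_i and (m_0, d_0) = (0, 1): a_0 = floor(sqrt(206)) = 14, since 14^2 = 196 <= 206 < 225 = 15^2.
Iterate m_{i+1} = d_i*a_i - m_i, d_{i+1} = (206 - m_{i+1}^2)/d_i, a_{i+1} = floor((a_0 + m_{i+1})/d_{i+1}):
  m_1 = 1*14 - 0 = 14, d_1 = (206 - 14^2)/1 = 10/1 = 10, a_1 = floor((14 + 14)/10) = 2.
  m_2 = 10*2 - 14 = 6, d_2 = (206 - 6^2)/10 = 170/10 = 17, a_2 = floor((14 + 6)/17) = 1.
  m_3 = 17*1 - 6 = 11, d_3 = (206 - 11^2)/17 = 85/17 = 5, a_3 = floor((14 + 11)/5) = 5.
  m_4 = 5*5 - 11 = 14, d_4 = (206 - 14^2)/5 = 10/5 = 2, a_4 = floor((14 + 14)/2) = 14.
  m_5 = 2*14 - 14 = 14, d_5 = (206 - 14^2)/2 = 10/2 = 5, a_5 = floor((14 + 14)/5) = 5.
  m_6 = 5*5 - 14 = 11, d_6 = (206 - 11^2)/5 = 85/5 = 17, a_6 = floor((14 + 11)/17) = 1.
  m_7 = 17*1 - 11 = 6, d_7 = (206 - 6^2)/17 = 170/17 = 10, a_7 = floor((14 + 6)/10) = 2.
  m_8 = 10*2 - 6 = 14, d_8 = (206 - 14^2)/10 = 10/10 = 1, a_8 = floor((14 + 14)/1) = 28.
  m_9 = 1*28 - 14 = 14, d_9 = (206 - 14^2)/1 = 10/1 = 10: (m_9, d_9) = (m_1, d_1) = (14, 10), so from here the quotients repeat a_1, ..., a_8; the period length is 8.
So sqrt(206) = [14; (2, 1, 5, 14, 5, 1, 2, 28)] with period length k = 8.
k is even, so the fundamental solution of x^2 - 206y^2 = 1 is (p_{k-1}, q_{k-1}) = (p_7, q_7); compute convergents through index 7.
Convergents (p_i = a_i*p_{i-1} + p_{i-2}, q_i = a_i*q_{i-1} + q_{i-2} with p_{-2}=0, p_{-1}=1, q_{-2}=1, q_{-1}=0):
  i=0: a_0=14, p_0 = 14*1 + 0 = 14, q_0 = 14*0 + 1 = 1.
  i=1: a_1=2, p_1 = 2*14 + 1 = 29, q_1 = 2*1 + 0 = 2.
  i=2: a_2=1, p_2 = 1*29 + 14 = 43, q_2 = 1*2 + 1 = 3.
  i=3: a_3=5, p_3 = 5*43 + 29 = 244, q_3 = 5*3 + 2 = 17.
  i=4: a_4=14, p_4 = 14*244 + 43 = 3459, q_4 = 14*17 + 3 = 241.
  i=5: a_5=5, p_5 = 5*3459 + 244 = 17539, q_5 = 5*241 + 17 = 1222.
  i=6: a_6=1, p_6 = 1*17539 + 3459 = 20998, q_6 = 1*1222 + 241 = 1463.
  i=7: a_7=2, p_7 = 2*20998 + 17539 = 59535, q_7 = 2*1463 + 1222 = 4148.
Check: 59535^2 - 206*4148^2 = 3544416225 - 3544416224 = 1, so (x, y) = (59535, 4148) solves the equation, and by the theorem it is the least positive solution.

(x, y) = (59535, 4148)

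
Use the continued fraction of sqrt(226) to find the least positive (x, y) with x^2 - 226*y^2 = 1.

First expand sqrt(226) as a continued fraction. With x_i = (sqrt(226) + m_i)/d_i and (m_0, d_0) = (0, 1): a_0 = floor(sqrt(226)) = 15, since 15^2 = 225 <= 226 < 256 = 16^2.
Iterate m_{i+1} = d_i*a_i - m_i, d_{i+1} = (226 - m_{i+1}^2)/d_i, a_{i+1} = floor((a_0 + m_{i+1})/d_{i+1}):
  m_1 = 1*15 - 0 = 15, d_1 = (226 - 15^2)/1 = 1/1 = 1, a_1 = floor((15 + 15)/1) = 30.
  m_2 = 1*30 - 15 = 15, d_2 = (226 - 15^2)/1 = 1/1 = 1: (m_2, d_2) = (m_1, d_1) = (15, 1), so from here the quotient a_1 repeats; the period length is 1.
So sqrt(226) = [15; (30)] with period length k = 1.
k is odd, so (p_{k-1}, q_{k-1}) only solves x^2 - 226y^2 = -1 and the fundamental solution of x^2 - 226y^2 = 1 is (p_{2k-1}, q_{2k-1}) = (p_1, q_1); compute convergents through index 1, running through the period twice.
Convergents (p_i = a_i*p_{i-1} + p_{i-2}, q_i = a_i*q_{i-1} + q_{i-2} with p_{-2}=0, p_{-1}=1, q_{-2}=1, q_{-1}=0):
  i=0: a_0=15, p_0 = 15*1 + 0 = 15, q_0 = 15*0 + 1 = 1.
  i=1: a_1=30, p_1 = 30*15 + 1 = 451, q_1 = 30*1 + 0 = 30.
Indeed p_0^2 - 226*q_0^2 = 225 - 226 = -1, not +1.
Check: 451^2 - 226*30^2 = 203401 - 203400 = 1, so (x, y) = (451, 30) solves the equation, and by the theorem it is the least positive solution.

(x, y) = (451, 30)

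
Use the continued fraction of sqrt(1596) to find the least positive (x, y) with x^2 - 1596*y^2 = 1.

First expand sqrt(1596) as a continued fraction. With x_i = (sqrt(1596) + m_i)/d_i and (m_0, d_0) = (0, 1): a_0 = floor(sqrt(1596)) = 39, since 39^2 = 1521 <= 1596 < 1600 = 40^2.
Iterate m_{i+1} = d_i*a_i - m_i, d_{i+1} = (1596 - m_{i+1}^2)/d_i, a_{i+1} = floor((a_0 + m_{i+1})/d_{i+1}):
  m_1 = 1*39 - 0 = 39, d_1 = (1596 - 39^2)/1 = 75/1 = 75, a_1 = floor((39 + 39)/75) = 1.
  m_2 = 75*1 - 39 = 36, d_2 = (1596 - 36^2)/75 = 300/75 = 4, a_2 = floor((39 + 36)/4) = 18.
  m_3 = 4*18 - 36 = 36, d_3 = (1596 - 36^2)/4 = 300/4 = 75, a_3 = floor((39 + 36)/75) = 1.
  m_4 = 75*1 - 36 = 39, d_4 = (1596 - 39^2)/75 = 75/75 = 1, a_4 = floor((39 + 39)/1) = 78.
  m_5 = 1*78 - 39 = 39, d_5 = (1596 - 39^2)/1 = 75/1 = 75: (m_5, d_5) = (m_1, d_1) = (39, 75), so from here the quotients repeat a_1, ..., a_4; the period length is 4.
So sqrt(1596) = [39; (1, 18, 1, 78)] with period length k = 4.
k is even, so the fundamental solution of x^2 - 1596y^2 = 1 is (p_{k-1}, q_{k-1}) = (p_3, q_3); compute convergents through index 3.
Convergents (p_i = a_i*p_{i-1} + p_{i-2}, q_i = a_i*q_{i-1} + q_{i-2} with p_{-2}=0, p_{-1}=1, q_{-2}=1, q_{-1}=0):
  i=0: a_0=39, p_0 = 39*1 + 0 = 39, q_0 = 39*0 + 1 = 1.
  i=1: a_1=1, p_1 = 1*39 + 1 = 40, q_1 = 1*1 + 0 = 1.
  i=2: a_2=18, p_2 = 18*40 + 39 = 759, q_2 = 18*1 + 1 = 19.
  i=3: a_3=1, p_3 = 1*759 + 40 = 799, q_3 = 1*19 + 1 = 20.
Check: 799^2 - 1596*20^2 = 638401 - 638400 = 1, so (x, y) = (799, 20) solves the equation, and by the theorem it is the least positive solution.

(x, y) = (799, 20)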